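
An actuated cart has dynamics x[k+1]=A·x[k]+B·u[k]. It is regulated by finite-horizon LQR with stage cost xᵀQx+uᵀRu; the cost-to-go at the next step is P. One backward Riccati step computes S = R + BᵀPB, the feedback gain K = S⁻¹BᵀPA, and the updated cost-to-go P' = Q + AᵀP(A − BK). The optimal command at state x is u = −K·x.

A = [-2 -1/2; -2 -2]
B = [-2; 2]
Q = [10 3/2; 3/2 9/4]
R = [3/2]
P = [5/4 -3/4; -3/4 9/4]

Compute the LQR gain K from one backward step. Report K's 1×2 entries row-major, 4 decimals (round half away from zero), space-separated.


-0.1860 -0.4651

BᵀP = [-4.0000 6.0000]
S = R + BᵀPB = [3/2] + [20.0000] = [21.5000]
BᵀPA = [-4.0000 -10.0000]
K = S⁻¹·BᵀPA = [-0.1860 -0.4651]
A−BK = [-2.3721 -1.4302; -1.6279 -1.0698]
AᵀP(A−BK) = [7.2558 4.6395; 4.6395 3.1613]
P' = Q + AᵀP(A−BK) = [17.2558 6.1395; 6.1395 5.4113]
tr(P') = 22.6672


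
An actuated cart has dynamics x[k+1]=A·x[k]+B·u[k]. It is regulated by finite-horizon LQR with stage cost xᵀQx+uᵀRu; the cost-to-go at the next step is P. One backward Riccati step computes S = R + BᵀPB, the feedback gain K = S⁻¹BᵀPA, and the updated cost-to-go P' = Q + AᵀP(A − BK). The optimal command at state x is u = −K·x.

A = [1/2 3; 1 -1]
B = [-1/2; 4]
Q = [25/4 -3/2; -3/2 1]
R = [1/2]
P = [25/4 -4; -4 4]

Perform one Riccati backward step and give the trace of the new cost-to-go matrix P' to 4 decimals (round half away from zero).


22.9625

BᵀP = [-19.1250 18.0000]
S = R + BᵀPB = [1/2] + [81.5625] = [82.0625]
BᵀPA = [8.4375 -75.3750]
K = S⁻¹·BᵀPA = [0.1028 -0.9185]
A−BK = [0.5514 2.5407; 0.5887 2.6740]
AᵀP(A−BK) = [0.6950 3.1249; 3.1249 15.0175]
P' = Q + AᵀP(A−BK) = [6.9450 1.6249; 1.6249 16.0175]
tr(P') = 22.9625


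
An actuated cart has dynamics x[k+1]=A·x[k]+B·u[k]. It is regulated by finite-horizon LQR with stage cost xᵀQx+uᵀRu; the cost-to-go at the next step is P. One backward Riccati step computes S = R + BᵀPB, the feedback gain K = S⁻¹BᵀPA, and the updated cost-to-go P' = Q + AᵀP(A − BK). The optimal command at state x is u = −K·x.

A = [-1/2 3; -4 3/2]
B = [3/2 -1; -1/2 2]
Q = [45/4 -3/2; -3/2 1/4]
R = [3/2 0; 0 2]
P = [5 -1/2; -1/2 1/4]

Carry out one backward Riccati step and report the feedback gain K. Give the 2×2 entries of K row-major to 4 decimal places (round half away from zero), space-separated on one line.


-0.2920 1.3802 -0.3774 -0.3388

BᵀP = [7.7500 -0.8750; -6.0000 1.0000]
S = R + BᵀPB = [3/2 0; 0 2] + [12.0625 -9.5000; -9.5000 8.0000] = [13.5625 -9.5000; -9.5000 10.0000]
BᵀPA = [-0.3750 21.9375; -1.0000 -16.5000]
K = S⁻¹·BᵀPA = [-0.2920 1.3802; -0.3774 -0.3388]
A−BK = [-0.4394 0.5909; -3.3912 2.8678]
AᵀP(A−BK) = [2.7631 -2.4463; -2.4463 5.1942]
P' = Q + AᵀP(A−BK) = [14.0131 -3.9463; -3.9463 5.4442]
tr(P') = 19.4573


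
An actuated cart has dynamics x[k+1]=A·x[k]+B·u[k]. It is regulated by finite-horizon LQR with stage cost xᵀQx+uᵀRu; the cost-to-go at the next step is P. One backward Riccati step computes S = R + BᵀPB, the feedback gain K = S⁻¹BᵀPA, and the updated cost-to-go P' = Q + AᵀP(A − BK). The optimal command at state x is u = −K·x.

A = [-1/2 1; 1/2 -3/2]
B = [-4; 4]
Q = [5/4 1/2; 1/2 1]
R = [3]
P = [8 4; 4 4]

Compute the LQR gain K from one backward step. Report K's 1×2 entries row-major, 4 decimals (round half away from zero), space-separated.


BᵀP = [-16.0000 0.0000]
S = R + BᵀPB = [3] + [64.0000] = [67.0000]
BᵀPA = [8.0000 -16.0000]
K = S⁻¹·BᵀPA = [0.1194 -0.2388]
A−BK = [-0.0224 0.0448; 0.0224 -0.5448]
AᵀP(A−BK) = [0.0448 -0.0896; -0.0896 1.1791]
P' = Q + AᵀP(A−BK) = [1.2948 0.4104; 0.4104 2.1791]
tr(P') = 3.4739

0.1194 -0.2388


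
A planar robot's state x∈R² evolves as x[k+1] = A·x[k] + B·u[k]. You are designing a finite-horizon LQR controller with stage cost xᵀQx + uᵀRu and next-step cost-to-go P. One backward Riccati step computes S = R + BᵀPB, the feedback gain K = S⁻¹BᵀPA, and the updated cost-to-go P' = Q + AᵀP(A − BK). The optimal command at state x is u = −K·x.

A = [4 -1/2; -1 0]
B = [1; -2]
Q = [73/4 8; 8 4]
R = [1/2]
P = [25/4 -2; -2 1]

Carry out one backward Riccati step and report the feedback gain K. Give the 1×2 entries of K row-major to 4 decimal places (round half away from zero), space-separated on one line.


2.4000 -0.2733

BᵀP = [10.2500 -4.0000]
S = R + BᵀPB = [1/2] + [18.2500] = [18.7500]
BᵀPA = [45.0000 -5.1250]
K = S⁻¹·BᵀPA = [2.4000 -0.2733]
A−BK = [1.6000 -0.2267; 3.8000 -0.5467]
AᵀP(A−BK) = [9.0000 -1.2000; -1.2000 0.1617]
P' = Q + AᵀP(A−BK) = [27.2500 6.8000; 6.8000 4.1617]
tr(P') = 31.4117


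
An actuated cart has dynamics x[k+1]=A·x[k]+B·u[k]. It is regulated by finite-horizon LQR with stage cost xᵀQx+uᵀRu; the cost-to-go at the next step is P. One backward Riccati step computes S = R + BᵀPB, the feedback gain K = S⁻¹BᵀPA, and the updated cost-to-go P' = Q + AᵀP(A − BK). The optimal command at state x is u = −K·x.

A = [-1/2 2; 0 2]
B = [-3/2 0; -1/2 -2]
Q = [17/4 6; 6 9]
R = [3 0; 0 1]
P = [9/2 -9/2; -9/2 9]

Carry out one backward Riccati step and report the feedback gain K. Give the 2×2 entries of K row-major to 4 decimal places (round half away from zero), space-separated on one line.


BᵀP = [-4.5000 2.2500; 9.0000 -18.0000]
S = R + BᵀPB = [3 0; 0 1] + [5.6250 -4.5000; -4.5000 36.0000] = [8.6250 -4.5000; -4.5000 37.0000]
BᵀPA = [2.2500 -4.5000; -4.5000 -18.0000]
K = S⁻¹·BᵀPA = [0.2108 -0.8281; -0.0960 -0.5872]
A−BK = [-0.1838 0.7578; -0.0866 0.4115]
AᵀP(A−BK) = [0.2188 -0.7792; -0.7792 3.7039]
P' = Q + AᵀP(A−BK) = [4.4688 5.2208; 5.2208 12.7039]
tr(P') = 17.1727

0.2108 -0.8281 -0.0960 -0.5872


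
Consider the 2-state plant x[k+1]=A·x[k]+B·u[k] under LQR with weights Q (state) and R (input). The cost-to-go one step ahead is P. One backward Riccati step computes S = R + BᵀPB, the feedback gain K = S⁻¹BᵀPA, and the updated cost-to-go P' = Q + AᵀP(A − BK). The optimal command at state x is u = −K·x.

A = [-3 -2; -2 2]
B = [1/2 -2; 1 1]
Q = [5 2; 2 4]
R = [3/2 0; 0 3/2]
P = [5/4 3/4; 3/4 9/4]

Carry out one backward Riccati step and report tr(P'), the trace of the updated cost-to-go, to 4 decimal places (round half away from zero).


20.0847

BᵀP = [1.3750 2.6250; -1.7500 0.7500]
S = R + BᵀPB = [3/2 0; 0 3/2] + [3.3125 -0.1250; -0.1250 4.2500] = [4.8125 -0.1250; -0.1250 5.7500]
BᵀPA = [-9.3750 2.5000; 3.7500 5.0000]
K = S⁻¹·BᵀPA = [-1.9322 0.5424; 0.6102 0.8814]
A−BK = [-0.8136 -0.5085; -0.6780 0.5763]
AᵀP(A−BK) = [8.8475 -1.2203; -1.2203 2.2373]
P' = Q + AᵀP(A−BK) = [13.8475 0.7797; 0.7797 6.2373]
tr(P') = 20.0847


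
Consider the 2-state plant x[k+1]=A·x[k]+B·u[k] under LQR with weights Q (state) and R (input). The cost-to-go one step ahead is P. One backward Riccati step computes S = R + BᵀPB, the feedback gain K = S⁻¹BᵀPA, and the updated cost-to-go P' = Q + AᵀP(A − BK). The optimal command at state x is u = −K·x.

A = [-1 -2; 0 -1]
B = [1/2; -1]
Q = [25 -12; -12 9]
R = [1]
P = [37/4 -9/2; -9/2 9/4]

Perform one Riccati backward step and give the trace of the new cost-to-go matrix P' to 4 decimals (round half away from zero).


37.4363

BᵀP = [9.1250 -4.5000]
S = R + BᵀPB = [1] + [9.0625] = [10.0625]
BᵀPA = [-9.1250 -13.7500]
K = S⁻¹·BᵀPA = [-0.9068 -1.3665]
A−BK = [-0.5466 -1.3168; -0.9068 -2.3665]
AᵀP(A−BK) = [0.9752 1.5311; 1.5311 2.4612]
P' = Q + AᵀP(A−BK) = [25.9752 -10.4689; -10.4689 11.4612]
tr(P') = 37.4363


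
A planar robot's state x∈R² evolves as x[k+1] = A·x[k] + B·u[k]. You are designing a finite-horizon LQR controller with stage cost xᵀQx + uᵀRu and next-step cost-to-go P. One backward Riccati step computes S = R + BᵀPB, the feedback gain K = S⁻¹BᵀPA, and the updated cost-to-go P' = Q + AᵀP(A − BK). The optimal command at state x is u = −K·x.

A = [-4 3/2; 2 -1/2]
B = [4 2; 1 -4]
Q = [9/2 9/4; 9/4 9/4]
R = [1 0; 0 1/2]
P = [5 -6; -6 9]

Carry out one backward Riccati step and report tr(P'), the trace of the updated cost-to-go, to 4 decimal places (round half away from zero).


BᵀP = [14.0000 -15.0000; 34.0000 -48.0000]
S = R + BᵀPB = [1 0; 0 1/2] + [41.0000 88.0000; 88.0000 260.0000] = [42.0000 88.0000; 88.0000 260.5000]
BᵀPA = [-86.0000 28.5000; -232.0000 75.0000]
K = S⁻¹·BᵀPA = [-0.6215 0.2578; -0.6806 0.2008]
A−BK = [-0.1526 0.0671; -0.1010 0.0454]
AᵀP(A−BK) = [0.6412 -0.2388; -0.2388 0.0911]
P' = Q + AᵀP(A−BK) = [5.1412 2.0112; 2.0112 2.3411]
tr(P') = 7.4824

7.4824


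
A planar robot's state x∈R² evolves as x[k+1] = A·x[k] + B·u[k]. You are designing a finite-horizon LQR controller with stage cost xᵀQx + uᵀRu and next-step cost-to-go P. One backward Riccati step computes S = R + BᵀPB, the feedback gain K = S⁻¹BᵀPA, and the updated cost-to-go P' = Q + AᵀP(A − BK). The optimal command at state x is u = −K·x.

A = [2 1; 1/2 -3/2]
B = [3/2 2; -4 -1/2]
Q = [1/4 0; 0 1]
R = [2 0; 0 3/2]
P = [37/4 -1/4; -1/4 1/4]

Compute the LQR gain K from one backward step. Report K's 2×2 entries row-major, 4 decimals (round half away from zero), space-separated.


BᵀP = [14.8750 -1.3750; 18.6250 -0.6250]
S = R + BᵀPB = [2 0; 0 3/2] + [27.8125 30.4375; 30.4375 37.5625] = [29.8125 30.4375; 30.4375 39.0625]
BᵀPA = [29.0625 16.9375; 36.9375 19.5625]
K = S⁻¹·BᵀPA = [0.0461 0.2780; 0.9097 0.2842]
A−BK = [0.1115 0.0146; 1.1391 -0.2460]
AᵀP(A−BK) = [1.6215 0.3611; 0.3611 0.2946]
P' = Q + AᵀP(A−BK) = [1.8715 0.3611; 0.3611 1.2946]
tr(P') = 3.1661

0.0461 0.2780 0.9097 0.2842


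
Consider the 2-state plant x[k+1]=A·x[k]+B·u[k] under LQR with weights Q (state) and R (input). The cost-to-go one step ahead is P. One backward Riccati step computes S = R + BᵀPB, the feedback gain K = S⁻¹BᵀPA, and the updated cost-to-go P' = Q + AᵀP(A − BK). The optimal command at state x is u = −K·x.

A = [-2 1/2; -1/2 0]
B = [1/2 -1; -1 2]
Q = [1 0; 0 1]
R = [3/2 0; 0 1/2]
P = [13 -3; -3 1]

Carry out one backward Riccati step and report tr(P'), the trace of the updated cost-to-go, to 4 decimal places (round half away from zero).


BᵀP = [9.5000 -2.5000; -19.0000 5.0000]
S = R + BᵀPB = [3/2 0; 0 1/2] + [7.2500 -14.5000; -14.5000 29.0000] = [8.7500 -14.5000; -14.5000 29.5000]
BᵀPA = [-17.7500 4.7500; 35.5000 -9.5000]
K = S⁻¹·BᵀPA = [-0.1854 0.0496; 1.1123 -0.2977]
A−BK = [-0.7950 0.1775; -2.9099 0.6449]
AᵀP(A−BK) = [3.4739 -0.8029; -0.8029 0.1867]
P' = Q + AᵀP(A−BK) = [4.4739 -0.8029; -0.8029 1.1867]
tr(P') = 5.6606

5.6606


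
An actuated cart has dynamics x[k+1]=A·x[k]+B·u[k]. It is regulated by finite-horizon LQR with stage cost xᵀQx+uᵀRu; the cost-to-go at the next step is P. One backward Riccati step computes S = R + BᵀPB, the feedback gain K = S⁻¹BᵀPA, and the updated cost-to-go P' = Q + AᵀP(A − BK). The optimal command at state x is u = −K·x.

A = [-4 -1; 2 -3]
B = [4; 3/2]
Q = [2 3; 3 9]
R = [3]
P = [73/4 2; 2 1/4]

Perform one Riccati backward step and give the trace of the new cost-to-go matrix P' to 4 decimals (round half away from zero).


14.2944

BᵀP = [76.0000 8.3750]
S = R + BᵀPB = [3] + [316.5625] = [319.5625]
BᵀPA = [-287.2500 -101.1250]
K = S⁻¹·BᵀPA = [-0.8989 -0.3164]
A−BK = [-0.4045 0.2658; 3.3483 -2.5253]
AᵀP(A−BK) = [2.7952 0.6002; 0.6002 0.4992]
P' = Q + AᵀP(A−BK) = [4.7952 3.6002; 3.6002 9.4992]
tr(P') = 14.2944


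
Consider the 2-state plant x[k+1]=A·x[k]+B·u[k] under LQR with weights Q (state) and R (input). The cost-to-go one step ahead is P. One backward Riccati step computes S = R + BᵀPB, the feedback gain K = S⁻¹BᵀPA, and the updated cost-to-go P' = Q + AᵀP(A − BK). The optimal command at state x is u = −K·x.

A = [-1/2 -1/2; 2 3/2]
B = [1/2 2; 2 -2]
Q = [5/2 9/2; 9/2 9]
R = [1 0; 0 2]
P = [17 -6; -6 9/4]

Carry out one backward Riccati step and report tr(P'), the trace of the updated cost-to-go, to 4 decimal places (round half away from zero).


BᵀP = [-3.5000 1.5000; 46.0000 -16.5000]
S = R + BᵀPB = [1 0; 0 2] + [1.2500 -10.0000; -10.0000 125.0000] = [2.2500 -10.0000; -10.0000 127.0000]
BᵀPA = [4.7500 4.0000; -56.0000 -47.7500]
K = S⁻¹·BᵀPA = [0.2328 0.1642; -0.4226 -0.3631]
A−BK = [0.2288 0.1440; 0.6891 0.4455]
AᵀP(A−BK) = [0.4778 0.3890; 0.3890 0.3198]
P' = Q + AᵀP(A−BK) = [2.9778 4.8890; 4.8890 9.3198]
tr(P') = 12.2976

12.2976


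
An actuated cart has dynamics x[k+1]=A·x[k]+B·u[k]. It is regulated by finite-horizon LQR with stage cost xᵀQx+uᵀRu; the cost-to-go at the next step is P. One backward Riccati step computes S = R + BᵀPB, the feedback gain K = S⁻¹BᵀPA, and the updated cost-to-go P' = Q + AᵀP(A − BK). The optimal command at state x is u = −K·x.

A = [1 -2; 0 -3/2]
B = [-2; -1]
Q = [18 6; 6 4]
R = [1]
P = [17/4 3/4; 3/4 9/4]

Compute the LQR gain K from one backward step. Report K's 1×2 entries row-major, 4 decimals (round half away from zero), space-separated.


BᵀP = [-9.2500 -3.7500]
S = R + BᵀPB = [1] + [22.2500] = [23.2500]
BᵀPA = [-9.2500 24.1250]
K = S⁻¹·BᵀPA = [-0.3978 1.0376]
A−BK = [0.2043 0.0753; -0.3978 -0.4624]
AᵀP(A−BK) = [0.5699 -0.0269; -0.0269 1.5296]
P' = Q + AᵀP(A−BK) = [18.5699 5.9731; 5.9731 5.5296]
tr(P') = 24.0995

-0.3978 1.0376


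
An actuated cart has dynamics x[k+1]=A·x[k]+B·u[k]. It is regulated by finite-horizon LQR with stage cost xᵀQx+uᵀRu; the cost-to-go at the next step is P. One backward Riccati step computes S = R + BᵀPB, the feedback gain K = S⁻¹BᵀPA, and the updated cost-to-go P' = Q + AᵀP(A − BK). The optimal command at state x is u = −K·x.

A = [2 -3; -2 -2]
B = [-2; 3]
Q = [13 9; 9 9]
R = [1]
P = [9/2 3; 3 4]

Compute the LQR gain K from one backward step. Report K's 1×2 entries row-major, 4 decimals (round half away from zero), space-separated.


-0.6316 -0.6316

BᵀP = [0.0000 6.0000]
S = R + BᵀPB = [1] + [18.0000] = [19.0000]
BᵀPA = [-12.0000 -12.0000]
K = S⁻¹·BᵀPA = [-0.6316 -0.6316]
A−BK = [0.7368 -4.2632; -0.1053 -0.1053]
AᵀP(A−BK) = [2.4211 -12.5789; -12.5789 84.9211]
P' = Q + AᵀP(A−BK) = [15.4211 -3.5789; -3.5789 93.9211]
tr(P') = 109.3421


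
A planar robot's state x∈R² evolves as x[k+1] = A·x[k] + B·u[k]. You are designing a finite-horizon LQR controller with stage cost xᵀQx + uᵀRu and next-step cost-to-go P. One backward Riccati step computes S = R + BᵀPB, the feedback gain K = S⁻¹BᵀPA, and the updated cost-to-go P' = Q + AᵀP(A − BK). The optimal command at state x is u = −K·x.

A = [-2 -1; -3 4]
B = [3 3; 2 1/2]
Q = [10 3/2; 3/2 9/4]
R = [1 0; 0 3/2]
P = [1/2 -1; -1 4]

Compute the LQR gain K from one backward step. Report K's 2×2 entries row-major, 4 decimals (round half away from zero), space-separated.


-1.5405 2.3514 0.6351 -1.8378

BᵀP = [-0.5000 5.0000; 1.0000 -1.0000]
S = R + BᵀPB = [1 0; 0 3/2] + [8.5000 1.0000; 1.0000 2.5000] = [9.5000 1.0000; 1.0000 4.0000]
BᵀPA = [-14.0000 20.5000; 1.0000 -5.0000]
K = S⁻¹·BᵀPA = [-1.5405 2.3514; 0.6351 -1.8378]
A−BK = [0.7162 -2.5405; -0.2365 0.2162]
AᵀP(A−BK) = [3.7973 -7.2432; -7.2432 15.1081]
P' = Q + AᵀP(A−BK) = [13.7973 -5.7432; -5.7432 17.3581]
tr(P') = 31.1554


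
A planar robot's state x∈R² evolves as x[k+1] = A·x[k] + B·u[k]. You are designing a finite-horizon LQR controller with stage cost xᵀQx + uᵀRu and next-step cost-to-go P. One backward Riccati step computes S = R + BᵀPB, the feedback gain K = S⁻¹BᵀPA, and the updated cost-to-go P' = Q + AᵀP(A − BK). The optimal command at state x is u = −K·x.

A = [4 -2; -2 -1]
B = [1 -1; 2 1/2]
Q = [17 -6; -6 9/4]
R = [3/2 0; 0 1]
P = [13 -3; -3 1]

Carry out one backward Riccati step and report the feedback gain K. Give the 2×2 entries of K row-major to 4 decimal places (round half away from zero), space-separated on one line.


0.5369 -0.5906 -3.5347 1.2215

BᵀP = [7.0000 -1.0000; -14.5000 3.5000]
S = R + BᵀPB = [3/2 0; 0 1] + [5.0000 -7.5000; -7.5000 16.2500] = [6.5000 -7.5000; -7.5000 17.2500]
BᵀPA = [30.0000 -13.0000; -65.0000 25.5000]
K = S⁻¹·BᵀPA = [0.5369 -0.5906; -3.5347 1.2215]
A−BK = [-0.0716 -0.1879; -1.3065 -0.4295]
AᵀP(A−BK) = [14.1387 -4.8859; -4.8859 2.1745]
P' = Q + AᵀP(A−BK) = [31.1387 -10.8859; -10.8859 4.4245]
tr(P') = 35.5632


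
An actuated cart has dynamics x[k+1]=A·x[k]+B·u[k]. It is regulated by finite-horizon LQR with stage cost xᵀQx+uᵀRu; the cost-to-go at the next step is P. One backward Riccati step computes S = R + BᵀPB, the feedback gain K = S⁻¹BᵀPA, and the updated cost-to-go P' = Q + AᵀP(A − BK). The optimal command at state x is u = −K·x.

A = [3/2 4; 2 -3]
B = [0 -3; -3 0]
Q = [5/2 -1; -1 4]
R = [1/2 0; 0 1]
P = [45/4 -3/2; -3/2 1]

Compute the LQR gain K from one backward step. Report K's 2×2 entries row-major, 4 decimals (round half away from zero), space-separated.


BᵀP = [4.5000 -3.0000; -33.7500 4.5000]
S = R + BᵀPB = [1/2 0; 0 1] + [9.0000 -13.5000; -13.5000 101.2500] = [9.5000 -13.5000; -13.5000 102.2500]
BᵀPA = [0.7500 27.0000; -41.6250 -148.5000]
K = S⁻¹·BᵀPA = [-0.6149 0.9580; -0.4883 -1.3258]
A−BK = [0.0352 0.0225; 0.1552 -0.1259]
AᵀP(A−BK) = [0.4491 0.3436; 0.3436 2.2468]
P' = Q + AᵀP(A−BK) = [2.9491 -0.6564; -0.6564 6.2468]
tr(P') = 9.1959

-0.6149 0.9580 -0.4883 -1.3258


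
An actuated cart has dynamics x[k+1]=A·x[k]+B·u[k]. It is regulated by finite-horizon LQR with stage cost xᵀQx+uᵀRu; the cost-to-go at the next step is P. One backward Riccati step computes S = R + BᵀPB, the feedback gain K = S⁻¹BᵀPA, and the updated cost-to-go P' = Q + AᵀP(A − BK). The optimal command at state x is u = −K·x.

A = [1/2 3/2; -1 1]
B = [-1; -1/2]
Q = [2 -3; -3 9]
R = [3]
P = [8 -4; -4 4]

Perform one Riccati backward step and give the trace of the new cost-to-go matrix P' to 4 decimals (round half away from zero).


21.7500

BᵀP = [-6.0000 2.0000]
S = R + BᵀPB = [3] + [5.0000] = [8.0000]
BᵀPA = [-5.0000 -7.0000]
K = S⁻¹·BᵀPA = [-0.6250 -0.8750]
A−BK = [-0.1250 0.6250; -1.3125 0.5625]
AᵀP(A−BK) = [6.8750 1.6250; 1.6250 3.8750]
P' = Q + AᵀP(A−BK) = [8.8750 -1.3750; -1.3750 12.8750]
tr(P') = 21.7500


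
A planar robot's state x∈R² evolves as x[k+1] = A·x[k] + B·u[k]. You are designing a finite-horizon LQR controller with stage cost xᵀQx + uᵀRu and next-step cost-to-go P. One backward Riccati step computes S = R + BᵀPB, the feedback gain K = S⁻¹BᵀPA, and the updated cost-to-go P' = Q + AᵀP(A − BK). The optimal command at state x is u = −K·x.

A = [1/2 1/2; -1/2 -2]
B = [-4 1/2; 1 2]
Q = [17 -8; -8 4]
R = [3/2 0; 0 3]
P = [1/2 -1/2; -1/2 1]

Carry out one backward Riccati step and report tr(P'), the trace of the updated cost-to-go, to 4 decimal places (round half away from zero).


BᵀP = [-2.5000 3.0000; -0.7500 1.7500]
S = R + BᵀPB = [3/2 0; 0 3] + [13.0000 4.7500; 4.7500 3.1250] = [14.5000 4.7500; 4.7500 6.1250]
BᵀPA = [-2.7500 -7.2500; -1.2500 -3.8750]
K = S⁻¹·BᵀPA = [-0.1646 -0.3925; -0.0764 -0.3283]
A−BK = [-0.1203 -0.9057; -0.1825 -0.9509]
AᵀP(A−BK) = [0.0768 0.2604; 0.2604 1.0075]
P' = Q + AᵀP(A−BK) = [17.0768 -7.7396; -7.7396 5.0075]
tr(P') = 22.0843

22.0843


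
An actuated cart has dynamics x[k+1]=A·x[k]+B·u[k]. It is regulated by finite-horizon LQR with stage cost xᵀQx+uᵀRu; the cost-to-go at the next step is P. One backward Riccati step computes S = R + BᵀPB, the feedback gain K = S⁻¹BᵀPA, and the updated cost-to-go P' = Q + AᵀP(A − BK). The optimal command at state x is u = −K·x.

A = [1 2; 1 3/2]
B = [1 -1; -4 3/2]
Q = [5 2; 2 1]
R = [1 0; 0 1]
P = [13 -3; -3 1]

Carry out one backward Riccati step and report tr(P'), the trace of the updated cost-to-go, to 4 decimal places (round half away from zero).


BᵀP = [25.0000 -7.0000; -17.5000 4.5000]
S = R + BᵀPB = [1 0; 0 1] + [53.0000 -35.5000; -35.5000 24.2500] = [54.0000 -35.5000; -35.5000 25.2500]
BᵀPA = [18.0000 39.5000; -13.0000 -28.2500]
K = S⁻¹·BᵀPA = [-0.0678 -0.0533; -0.6102 -1.1937]
A−BK = [0.4576 0.8596; 1.6441 3.0775]
AᵀP(A−BK) = [1.2881 2.4407; 2.4407 4.6320]
P' = Q + AᵀP(A−BK) = [6.2881 4.4407; 4.4407 5.6320]
tr(P') = 11.9201

11.9201


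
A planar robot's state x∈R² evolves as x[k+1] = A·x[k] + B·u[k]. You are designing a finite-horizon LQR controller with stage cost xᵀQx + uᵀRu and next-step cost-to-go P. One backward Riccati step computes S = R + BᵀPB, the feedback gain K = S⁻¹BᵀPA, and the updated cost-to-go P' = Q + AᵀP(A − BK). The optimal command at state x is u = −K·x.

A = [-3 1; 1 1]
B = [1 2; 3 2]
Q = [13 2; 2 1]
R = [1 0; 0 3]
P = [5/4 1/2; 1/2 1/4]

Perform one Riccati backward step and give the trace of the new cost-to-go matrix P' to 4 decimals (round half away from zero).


BᵀP = [2.7500 1.2500; 3.5000 1.5000]
S = R + BᵀPB = [1 0; 0 3] + [6.5000 8.0000; 8.0000 10.0000] = [7.5000 8.0000; 8.0000 13.0000]
BᵀPA = [-7.0000 4.0000; -9.0000 5.0000]
K = S⁻¹·BᵀPA = [-0.5672 0.3582; -0.3433 0.1642]
A−BK = [-1.7463 0.3134; 3.3881 -0.4030]
AᵀP(A−BK) = [1.4403 -0.5149; -0.5149 0.2463]
P' = Q + AᵀP(A−BK) = [14.4403 1.4851; 1.4851 1.2463]
tr(P') = 15.6866

15.6866


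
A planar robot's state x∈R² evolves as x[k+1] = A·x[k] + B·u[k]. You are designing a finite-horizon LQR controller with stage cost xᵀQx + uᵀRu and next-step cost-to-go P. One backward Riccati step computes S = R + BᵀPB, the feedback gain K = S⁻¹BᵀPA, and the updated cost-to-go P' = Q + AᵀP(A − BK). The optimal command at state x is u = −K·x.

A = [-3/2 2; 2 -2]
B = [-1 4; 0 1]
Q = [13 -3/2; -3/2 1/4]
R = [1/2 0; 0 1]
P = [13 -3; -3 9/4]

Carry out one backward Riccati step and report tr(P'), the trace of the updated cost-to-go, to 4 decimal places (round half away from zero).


30.2660

BᵀP = [-13.0000 3.0000; 49.0000 -9.7500]
S = R + BᵀPB = [1/2 0; 0 1] + [13.0000 -49.0000; -49.0000 186.2500] = [13.5000 -49.0000; -49.0000 187.2500]
BᵀPA = [25.5000 -32.0000; -93.0000 117.5000]
K = S⁻¹·BᵀPA = [1.7172 -1.8483; -0.0473 0.1438]
A−BK = [0.4064 -0.4236; 2.0473 -2.1438]
AᵀP(A−BK) = [8.0623 -8.4916; -8.4916 8.9537]
P' = Q + AᵀP(A−BK) = [21.0623 -9.9916; -9.9916 9.2037]
tr(P') = 30.2660


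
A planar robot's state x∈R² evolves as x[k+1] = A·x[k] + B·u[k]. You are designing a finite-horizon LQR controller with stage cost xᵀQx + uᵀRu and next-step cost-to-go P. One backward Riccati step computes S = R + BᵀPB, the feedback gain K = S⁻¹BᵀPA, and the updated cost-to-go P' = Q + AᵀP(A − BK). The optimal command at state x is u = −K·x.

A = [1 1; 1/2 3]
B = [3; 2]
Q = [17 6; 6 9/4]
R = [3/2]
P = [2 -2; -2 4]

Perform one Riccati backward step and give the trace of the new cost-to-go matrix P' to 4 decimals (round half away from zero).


39.9022

BᵀP = [2.0000 2.0000]
S = R + BᵀPB = [3/2] + [10.0000] = [11.5000]
BᵀPA = [3.0000 8.0000]
K = S⁻¹·BᵀPA = [0.2609 0.6957]
A−BK = [0.2174 -1.0870; -0.0217 1.6087]
AᵀP(A−BK) = [0.2174 -1.0870; -1.0870 20.4348]
P' = Q + AᵀP(A−BK) = [17.2174 4.9130; 4.9130 22.6848]
tr(P') = 39.9022


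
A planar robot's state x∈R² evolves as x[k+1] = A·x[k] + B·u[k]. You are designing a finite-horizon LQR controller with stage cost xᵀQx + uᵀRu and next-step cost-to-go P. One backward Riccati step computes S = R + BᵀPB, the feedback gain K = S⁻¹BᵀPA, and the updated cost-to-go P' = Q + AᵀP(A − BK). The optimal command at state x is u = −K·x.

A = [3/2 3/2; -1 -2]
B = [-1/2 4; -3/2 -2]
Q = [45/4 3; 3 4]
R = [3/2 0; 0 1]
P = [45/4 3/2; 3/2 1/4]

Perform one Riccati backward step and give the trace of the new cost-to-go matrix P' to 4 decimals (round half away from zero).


15.5820

BᵀP = [-7.8750 -1.1250; 42.0000 5.5000]
S = R + BᵀPB = [3/2 0; 0 1] + [5.6250 -29.2500; -29.2500 157.0000] = [7.1250 -29.2500; -29.2500 158.0000]
BᵀPA = [-10.6875 -9.5625; 57.5000 52.0000]
K = S⁻¹·BᵀPA = [-0.0250 0.0375; 0.3593 0.3361]
A−BK = [0.0503 0.1745; -0.3189 -1.2717]
AᵀP(A−BK) = [0.1358 0.1401; 0.1401 0.1962]
P' = Q + AᵀP(A−BK) = [11.3858 3.1401; 3.1401 4.1962]
tr(P') = 15.5820


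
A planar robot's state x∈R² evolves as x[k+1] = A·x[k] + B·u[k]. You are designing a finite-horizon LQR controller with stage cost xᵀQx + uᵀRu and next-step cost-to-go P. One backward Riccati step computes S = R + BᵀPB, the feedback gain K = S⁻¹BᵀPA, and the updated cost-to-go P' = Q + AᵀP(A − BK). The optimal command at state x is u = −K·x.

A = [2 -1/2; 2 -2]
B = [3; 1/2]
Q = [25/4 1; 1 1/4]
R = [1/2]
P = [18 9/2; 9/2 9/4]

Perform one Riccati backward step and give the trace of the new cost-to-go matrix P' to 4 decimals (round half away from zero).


BᵀP = [56.2500 14.6250]
S = R + BᵀPB = [1/2] + [176.0625] = [176.5625]
BᵀPA = [141.7500 -57.3750]
K = S⁻¹·BᵀPA = [0.8028 -0.3250]
A−BK = [-0.4085 0.4749; 1.5986 -1.8375]
AᵀP(A−BK) = [3.1986 -3.4375; -3.4375 3.8557]
P' = Q + AᵀP(A−BK) = [9.4486 -2.4375; -2.4375 4.1057]
tr(P') = 13.5542

13.5542


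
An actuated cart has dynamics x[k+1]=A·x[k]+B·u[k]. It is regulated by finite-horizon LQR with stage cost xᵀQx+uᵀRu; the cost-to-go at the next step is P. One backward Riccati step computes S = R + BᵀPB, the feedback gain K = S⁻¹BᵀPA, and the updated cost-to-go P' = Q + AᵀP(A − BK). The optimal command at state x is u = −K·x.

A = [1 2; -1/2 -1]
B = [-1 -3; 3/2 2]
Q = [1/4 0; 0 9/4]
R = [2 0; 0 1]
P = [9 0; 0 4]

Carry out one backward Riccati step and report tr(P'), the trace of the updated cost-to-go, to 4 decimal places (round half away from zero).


3.3428

BᵀP = [-9.0000 6.0000; -27.0000 8.0000]
S = R + BᵀPB = [2 0; 0 1] + [18.0000 39.0000; 39.0000 97.0000] = [20.0000 39.0000; 39.0000 98.0000]
BᵀPA = [-12.0000 -24.0000; -31.0000 -62.0000]
K = S⁻¹·BᵀPA = [0.0752 0.1503; -0.3462 -0.6925]
A−BK = [0.0364 0.0729; 0.0797 0.1595]
AᵀP(A−BK) = [0.1686 0.3371; 0.3371 0.6743]
P' = Q + AᵀP(A−BK) = [0.4186 0.3371; 0.3371 2.9243]
tr(P') = 3.3428


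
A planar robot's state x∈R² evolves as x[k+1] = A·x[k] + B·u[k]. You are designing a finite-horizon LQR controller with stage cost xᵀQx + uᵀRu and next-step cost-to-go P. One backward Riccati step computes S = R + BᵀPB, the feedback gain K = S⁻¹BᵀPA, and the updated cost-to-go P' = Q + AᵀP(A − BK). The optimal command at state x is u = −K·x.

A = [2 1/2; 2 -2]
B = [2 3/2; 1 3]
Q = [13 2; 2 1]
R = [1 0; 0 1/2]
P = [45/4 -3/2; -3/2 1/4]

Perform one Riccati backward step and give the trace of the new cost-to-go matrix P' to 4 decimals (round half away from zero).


14.9583

BᵀP = [21.0000 -2.7500; 12.3750 -1.5000]
S = R + BᵀPB = [1 0; 0 1/2] + [39.2500 23.2500; 23.2500 14.0625] = [40.2500 23.2500; 23.2500 14.5625]
BᵀPA = [36.5000 16.0000; 21.7500 9.1875]
K = S⁻¹·BᵀPA = [0.5670 0.4254; 0.5883 -0.0483]
A−BK = [-0.0165 -0.2784; -0.3318 -2.2804]
AᵀP(A−BK) = [0.5087 0.2729; 0.2729 0.4496]
P' = Q + AᵀP(A−BK) = [13.5087 2.2729; 2.2729 1.4496]
tr(P') = 14.9583


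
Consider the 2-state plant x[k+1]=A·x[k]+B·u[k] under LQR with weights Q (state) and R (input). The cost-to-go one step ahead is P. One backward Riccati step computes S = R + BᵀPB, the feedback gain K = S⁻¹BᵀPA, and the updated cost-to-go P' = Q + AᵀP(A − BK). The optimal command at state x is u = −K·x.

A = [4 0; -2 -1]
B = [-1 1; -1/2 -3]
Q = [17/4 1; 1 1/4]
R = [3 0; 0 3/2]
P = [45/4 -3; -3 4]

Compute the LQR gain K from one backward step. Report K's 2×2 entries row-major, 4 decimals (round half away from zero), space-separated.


-2.0172 0.1900 1.2776 0.2610

BᵀP = [-9.7500 1.0000; 20.2500 -15.0000]
S = R + BᵀPB = [3 0; 0 3/2] + [9.2500 -12.7500; -12.7500 65.2500] = [12.2500 -12.7500; -12.7500 66.7500]
BᵀPA = [-41.0000 -1.0000; 111.0000 15.0000]
K = S⁻¹·BᵀPA = [-2.0172 0.1900; 1.2776 0.2610]
A−BK = [0.7052 -0.0710; 0.8243 -0.1219]
AᵀP(A−BK) = [19.4803 -1.1815; -1.1815 0.2748]
P' = Q + AᵀP(A−BK) = [23.7303 -0.1815; -0.1815 0.5248]
tr(P') = 24.2550


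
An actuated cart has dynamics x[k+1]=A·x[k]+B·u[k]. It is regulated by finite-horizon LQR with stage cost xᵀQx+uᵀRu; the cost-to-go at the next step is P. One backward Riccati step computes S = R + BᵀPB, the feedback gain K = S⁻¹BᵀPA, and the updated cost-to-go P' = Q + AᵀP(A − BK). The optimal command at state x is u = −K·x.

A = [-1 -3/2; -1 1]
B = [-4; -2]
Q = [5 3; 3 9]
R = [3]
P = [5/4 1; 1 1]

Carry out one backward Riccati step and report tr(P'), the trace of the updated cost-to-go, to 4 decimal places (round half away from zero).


BᵀP = [-7.0000 -6.0000]
S = R + BᵀPB = [3] + [40.0000] = [43.0000]
BᵀPA = [13.0000 4.5000]
K = S⁻¹·BᵀPA = [0.3023 0.1047]
A−BK = [0.2093 -1.0814; -0.3953 1.2093]
AᵀP(A−BK) = [0.3198 0.0145; 0.0145 0.3416]
P' = Q + AᵀP(A−BK) = [5.3198 3.0145; 3.0145 9.3416]
tr(P') = 14.6613

14.6613


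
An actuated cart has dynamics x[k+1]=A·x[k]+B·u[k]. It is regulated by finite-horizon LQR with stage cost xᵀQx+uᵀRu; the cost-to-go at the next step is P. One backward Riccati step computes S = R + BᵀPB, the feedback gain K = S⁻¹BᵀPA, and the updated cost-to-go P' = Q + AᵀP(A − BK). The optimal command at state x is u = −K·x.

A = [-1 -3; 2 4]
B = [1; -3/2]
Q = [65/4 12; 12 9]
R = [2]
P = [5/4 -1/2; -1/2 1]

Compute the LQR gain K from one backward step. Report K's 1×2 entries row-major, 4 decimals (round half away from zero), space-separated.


BᵀP = [2.0000 -2.0000]
S = R + BᵀPB = [2] + [5.0000] = [7.0000]
BᵀPA = [-6.0000 -14.0000]
K = S⁻¹·BᵀPA = [-0.8571 -2.0000]
A−BK = [-0.1429 -1.0000; 0.7143 1.0000]
AᵀP(A−BK) = [2.1071 4.7500; 4.7500 11.2500]
P' = Q + AᵀP(A−BK) = [18.3571 16.7500; 16.7500 20.2500]
tr(P') = 38.6071

-0.8571 -2.0000


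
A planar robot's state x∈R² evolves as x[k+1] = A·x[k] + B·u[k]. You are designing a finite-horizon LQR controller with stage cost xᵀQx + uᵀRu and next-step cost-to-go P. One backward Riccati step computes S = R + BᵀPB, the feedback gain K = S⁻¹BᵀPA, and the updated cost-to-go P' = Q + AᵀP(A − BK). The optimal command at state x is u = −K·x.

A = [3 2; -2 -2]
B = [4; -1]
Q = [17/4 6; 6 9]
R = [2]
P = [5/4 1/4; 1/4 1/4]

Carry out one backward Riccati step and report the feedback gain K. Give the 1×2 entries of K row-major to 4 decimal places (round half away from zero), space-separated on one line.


0.6296 0.3951

BᵀP = [4.7500 0.7500]
S = R + BᵀPB = [2] + [18.2500] = [20.2500]
BᵀPA = [12.7500 8.0000]
K = S⁻¹·BᵀPA = [0.6296 0.3951]
A−BK = [0.4815 0.4198; -1.3704 -1.6049]
AᵀP(A−BK) = [1.2222 0.9630; 0.9630 0.8395]
P' = Q + AᵀP(A−BK) = [5.4722 6.9630; 6.9630 9.8395]
tr(P') = 15.3117


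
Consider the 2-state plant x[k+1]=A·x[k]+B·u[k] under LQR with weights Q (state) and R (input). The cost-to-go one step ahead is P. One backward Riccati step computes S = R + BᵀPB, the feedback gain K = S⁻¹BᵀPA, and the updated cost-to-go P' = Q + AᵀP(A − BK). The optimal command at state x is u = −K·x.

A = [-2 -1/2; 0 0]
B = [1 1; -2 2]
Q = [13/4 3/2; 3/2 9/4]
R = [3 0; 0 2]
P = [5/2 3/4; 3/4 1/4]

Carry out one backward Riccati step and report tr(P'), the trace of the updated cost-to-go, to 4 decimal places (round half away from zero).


8.0114

BᵀP = [1.0000 0.2500; 4.0000 1.2500]
S = R + BᵀPB = [3 0; 0 2] + [0.5000 1.5000; 1.5000 6.5000] = [3.5000 1.5000; 1.5000 8.5000]
BᵀPA = [-2.0000 -0.5000; -8.0000 -2.0000]
K = S⁻¹·BᵀPA = [-0.1818 -0.0455; -0.9091 -0.2273]
A−BK = [-0.9091 -0.2273; 1.4545 0.3636]
AᵀP(A−BK) = [2.3636 0.5909; 0.5909 0.1477]
P' = Q + AᵀP(A−BK) = [5.6136 2.0909; 2.0909 2.3977]
tr(P') = 8.0114


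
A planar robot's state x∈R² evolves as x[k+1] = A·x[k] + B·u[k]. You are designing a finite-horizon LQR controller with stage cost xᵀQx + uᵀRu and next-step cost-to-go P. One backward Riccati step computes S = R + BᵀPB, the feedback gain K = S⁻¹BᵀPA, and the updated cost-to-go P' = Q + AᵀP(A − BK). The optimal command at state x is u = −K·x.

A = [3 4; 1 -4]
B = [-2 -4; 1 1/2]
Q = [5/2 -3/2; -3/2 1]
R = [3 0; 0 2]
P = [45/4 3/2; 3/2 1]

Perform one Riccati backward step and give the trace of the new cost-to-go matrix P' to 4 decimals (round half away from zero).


BᵀP = [-21.0000 -2.0000; -44.2500 -5.5000]
S = R + BᵀPB = [3 0; 0 2] + [40.0000 83.0000; 83.0000 174.2500] = [43.0000 83.0000; 83.0000 176.2500]
BᵀPA = [-65.0000 -76.0000; -138.2500 -155.0000]
K = S⁻¹·BᵀPA = [0.0268 -0.7684; -0.7970 -0.5176]
A−BK = [-0.1345 0.3929; 1.3717 -2.9728]
AᵀP(A−BK) = [2.8043 -2.5009; -2.5009 9.3773]
P' = Q + AᵀP(A−BK) = [5.3043 -4.0009; -4.0009 10.3773]
tr(P') = 15.6816

15.6816


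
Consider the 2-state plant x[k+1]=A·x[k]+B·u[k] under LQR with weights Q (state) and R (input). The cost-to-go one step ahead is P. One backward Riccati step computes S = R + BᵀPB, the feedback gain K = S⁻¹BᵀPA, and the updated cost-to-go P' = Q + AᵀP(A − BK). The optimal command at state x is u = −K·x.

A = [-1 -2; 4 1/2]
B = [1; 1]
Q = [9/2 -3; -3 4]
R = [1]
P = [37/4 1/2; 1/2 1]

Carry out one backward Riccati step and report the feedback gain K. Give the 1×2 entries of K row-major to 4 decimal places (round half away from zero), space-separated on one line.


-0.3061 -1.5306

BᵀP = [9.7500 1.5000]
S = R + BᵀPB = [1] + [11.2500] = [12.2500]
BᵀPA = [-3.7500 -18.7500]
K = S⁻¹·BᵀPA = [-0.3061 -1.5306]
A−BK = [-0.6939 -0.4694; 4.3061 2.0306]
AᵀP(A−BK) = [20.1020 10.5102; 10.5102 7.5510]
P' = Q + AᵀP(A−BK) = [24.6020 7.5102; 7.5102 11.5510]
tr(P') = 36.1531


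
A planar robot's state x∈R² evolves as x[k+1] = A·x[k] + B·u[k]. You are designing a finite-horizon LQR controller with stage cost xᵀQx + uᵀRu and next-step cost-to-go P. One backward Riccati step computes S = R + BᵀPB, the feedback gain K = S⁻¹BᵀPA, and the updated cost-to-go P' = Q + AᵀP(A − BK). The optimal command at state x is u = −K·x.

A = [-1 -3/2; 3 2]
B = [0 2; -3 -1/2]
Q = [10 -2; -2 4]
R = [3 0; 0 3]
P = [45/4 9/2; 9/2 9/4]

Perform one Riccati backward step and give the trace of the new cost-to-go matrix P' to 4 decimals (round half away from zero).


BᵀP = [-13.5000 -6.7500; 20.2500 7.8750]
S = R + BᵀPB = [3 0; 0 3] + [20.2500 -23.6250; -23.6250 36.5625] = [23.2500 -23.6250; -23.6250 39.5625]
BᵀPA = [-6.7500 6.7500; 3.3750 -14.6250]
K = S⁻¹·BᵀPA = [-0.5179 -0.2170; -0.2240 -0.4992]
A−BK = [-0.5521 -0.5016; 1.3344 1.0995]
AᵀP(A−BK) = [1.7601 1.3455; 1.3455 1.4758]
P' = Q + AᵀP(A−BK) = [11.7601 -0.6545; -0.6545 5.4758]
tr(P') = 17.2359

17.2359


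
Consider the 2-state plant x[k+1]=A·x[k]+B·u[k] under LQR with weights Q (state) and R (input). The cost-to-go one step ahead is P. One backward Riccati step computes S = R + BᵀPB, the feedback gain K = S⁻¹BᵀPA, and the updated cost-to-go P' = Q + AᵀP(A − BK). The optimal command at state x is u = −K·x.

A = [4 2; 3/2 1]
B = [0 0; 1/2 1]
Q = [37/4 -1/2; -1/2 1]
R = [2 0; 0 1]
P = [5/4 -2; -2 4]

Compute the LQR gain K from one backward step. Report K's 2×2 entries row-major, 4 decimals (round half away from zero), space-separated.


-0.0909 0.0000 -0.3636 0.0000

BᵀP = [-1.0000 2.0000; -2.0000 4.0000]
S = R + BᵀPB = [2 0; 0 1] + [1.0000 2.0000; 2.0000 4.0000] = [3.0000 2.0000; 2.0000 5.0000]
BᵀPA = [-1.0000 0.0000; -2.0000 0.0000]
K = S⁻¹·BᵀPA = [-0.0909 0.0000; -0.3636 0.0000]
A−BK = [4.0000 2.0000; 1.9091 1.0000]
AᵀP(A−BK) = [4.1818 2.0000; 2.0000 1.0000]
P' = Q + AᵀP(A−BK) = [13.4318 1.5000; 1.5000 2.0000]
tr(P') = 15.4318


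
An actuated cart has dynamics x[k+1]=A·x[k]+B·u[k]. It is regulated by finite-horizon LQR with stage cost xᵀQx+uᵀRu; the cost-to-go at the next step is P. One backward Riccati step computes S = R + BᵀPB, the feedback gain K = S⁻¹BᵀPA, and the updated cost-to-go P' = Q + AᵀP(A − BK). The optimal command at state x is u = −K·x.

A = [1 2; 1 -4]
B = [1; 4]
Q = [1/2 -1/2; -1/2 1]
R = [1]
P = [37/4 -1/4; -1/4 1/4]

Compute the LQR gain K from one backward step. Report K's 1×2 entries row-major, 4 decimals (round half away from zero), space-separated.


BᵀP = [8.2500 0.7500]
S = R + BᵀPB = [1] + [11.2500] = [12.2500]
BᵀPA = [9.0000 13.5000]
K = S⁻¹·BᵀPA = [0.7347 1.1020]
A−BK = [0.2653 0.8980; -1.9388 -8.4082]
AᵀP(A−BK) = [2.3878 8.0816; 8.0816 30.1224]
P' = Q + AᵀP(A−BK) = [2.8878 7.5816; 7.5816 31.1224]
tr(P') = 34.0102

0.7347 1.1020


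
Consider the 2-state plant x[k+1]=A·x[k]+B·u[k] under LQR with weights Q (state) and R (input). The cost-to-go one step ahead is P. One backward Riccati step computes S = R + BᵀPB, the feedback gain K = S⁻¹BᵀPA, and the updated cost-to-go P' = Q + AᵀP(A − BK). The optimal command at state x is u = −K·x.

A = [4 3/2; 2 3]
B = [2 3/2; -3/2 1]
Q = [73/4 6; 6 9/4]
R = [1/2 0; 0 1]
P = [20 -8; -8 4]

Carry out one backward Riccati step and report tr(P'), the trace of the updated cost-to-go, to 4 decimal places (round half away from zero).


27.0547

BᵀP = [52.0000 -22.0000; 22.0000 -8.0000]
S = R + BᵀPB = [1/2 0; 0 1] + [137.0000 56.0000; 56.0000 25.0000] = [137.5000 56.0000; 56.0000 26.0000]
BᵀPA = [164.0000 12.0000; 72.0000 9.0000]
K = S⁻¹·BᵀPA = [0.5285 -0.4374; 1.6310 1.2882]
A−BK = [0.4966 0.4425; 1.1617 1.0558]
AᵀP(A−BK) = [3.8998 2.9795; 2.9795 2.6549]
P' = Q + AᵀP(A−BK) = [22.1498 8.9795; 8.9795 4.9049]
tr(P') = 27.0547


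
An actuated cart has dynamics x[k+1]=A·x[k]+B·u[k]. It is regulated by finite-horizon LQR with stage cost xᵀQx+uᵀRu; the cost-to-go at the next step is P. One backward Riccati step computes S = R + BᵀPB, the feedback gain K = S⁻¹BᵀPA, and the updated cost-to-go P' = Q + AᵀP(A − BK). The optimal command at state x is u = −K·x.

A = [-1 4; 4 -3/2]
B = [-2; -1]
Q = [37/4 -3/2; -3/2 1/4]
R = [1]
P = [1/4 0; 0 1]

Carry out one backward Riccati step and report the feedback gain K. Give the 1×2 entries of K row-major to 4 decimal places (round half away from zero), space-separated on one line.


BᵀP = [-0.5000 -1.0000]
S = R + BᵀPB = [1] + [2.0000] = [3.0000]
BᵀPA = [-3.5000 -0.5000]
K = S⁻¹·BᵀPA = [-1.1667 -0.1667]
A−BK = [-3.3333 3.6667; 2.8333 -1.6667]
AᵀP(A−BK) = [12.1667 -7.5833; -7.5833 6.1667]
P' = Q + AᵀP(A−BK) = [21.4167 -9.0833; -9.0833 6.4167]
tr(P') = 27.8333

-1.1667 -0.1667


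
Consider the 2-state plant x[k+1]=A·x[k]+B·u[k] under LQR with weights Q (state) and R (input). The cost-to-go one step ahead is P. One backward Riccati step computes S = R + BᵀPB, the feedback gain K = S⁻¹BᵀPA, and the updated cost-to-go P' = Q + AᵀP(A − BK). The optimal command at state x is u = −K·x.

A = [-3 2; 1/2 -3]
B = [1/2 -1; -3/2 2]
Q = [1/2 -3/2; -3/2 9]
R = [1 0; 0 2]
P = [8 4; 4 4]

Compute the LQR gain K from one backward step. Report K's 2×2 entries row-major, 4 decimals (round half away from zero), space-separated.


BᵀP = [-2.0000 -4.0000; 0.0000 4.0000]
S = R + BᵀPB = [1 0; 0 2] + [5.0000 -6.0000; -6.0000 8.0000] = [6.0000 -6.0000; -6.0000 10.0000]
BᵀPA = [4.0000 8.0000; 2.0000 -12.0000]
K = S⁻¹·BᵀPA = [2.1667 0.3333; 1.5000 -1.0000]
A−BK = [-2.5833 0.8333; 0.7500 -0.5000]
AᵀP(A−BK) = [49.3333 -13.3333; -13.3333 5.3333]
P' = Q + AᵀP(A−BK) = [49.8333 -14.8333; -14.8333 14.3333]
tr(P') = 64.1667

2.1667 0.3333 1.5000 -1.0000


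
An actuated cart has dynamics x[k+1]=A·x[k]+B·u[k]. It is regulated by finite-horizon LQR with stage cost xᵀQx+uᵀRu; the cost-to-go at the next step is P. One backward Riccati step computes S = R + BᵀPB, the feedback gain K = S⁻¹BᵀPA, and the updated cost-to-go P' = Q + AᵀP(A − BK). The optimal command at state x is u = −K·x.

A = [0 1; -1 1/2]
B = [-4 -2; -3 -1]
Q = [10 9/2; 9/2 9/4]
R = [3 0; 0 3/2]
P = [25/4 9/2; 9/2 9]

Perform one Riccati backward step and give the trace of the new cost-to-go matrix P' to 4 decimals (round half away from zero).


14.2134

BᵀP = [-38.5000 -45.0000; -17.0000 -18.0000]
S = R + BᵀPB = [3 0; 0 3/2] + [289.0000 122.0000; 122.0000 52.0000] = [292.0000 122.0000; 122.0000 53.5000]
BᵀPA = [45.0000 -61.0000; 18.0000 -26.0000]
K = S⁻¹·BᵀPA = [0.2866 -0.1240; -0.3171 -0.2033]
A−BK = [0.5122 0.0976; -0.4573 -0.0752]
AᵀP(A−BK) = [1.8110 0.2378; 0.2378 0.1524]
P' = Q + AᵀP(A−BK) = [11.8110 4.7378; 4.7378 2.4024]
tr(P') = 14.2134
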